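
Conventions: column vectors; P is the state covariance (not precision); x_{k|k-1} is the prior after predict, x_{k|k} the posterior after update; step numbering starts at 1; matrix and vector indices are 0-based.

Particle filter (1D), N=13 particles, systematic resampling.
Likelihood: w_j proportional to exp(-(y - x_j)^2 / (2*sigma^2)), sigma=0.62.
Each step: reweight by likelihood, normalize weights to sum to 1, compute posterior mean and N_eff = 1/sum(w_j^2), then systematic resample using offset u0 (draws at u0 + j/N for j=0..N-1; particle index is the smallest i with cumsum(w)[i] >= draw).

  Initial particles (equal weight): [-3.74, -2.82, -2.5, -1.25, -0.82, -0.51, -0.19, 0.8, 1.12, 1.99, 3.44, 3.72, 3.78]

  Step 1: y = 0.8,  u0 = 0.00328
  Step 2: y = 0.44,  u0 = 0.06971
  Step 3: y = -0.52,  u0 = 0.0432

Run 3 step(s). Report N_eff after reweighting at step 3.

N_eff = 3.9958

step 1: w=[0.0000, 0.0000, 0.0000, 0.0017, 0.0134, 0.0437, 0.1137, 0.4069, 0.3561, 0.0645, 0.0000, 0.0000, 0.0000]  mean=0.7959  Neff=3.2099  idx=[4, 6, 6, 7, 7, 7, 7, 7, 8, 8, 8, 8, 8]
step 2: w=[0.0153, 0.0720, 0.0720, 0.1020, 0.1020, 0.1020, 0.1020, 0.1020, 0.0661, 0.0661, 0.0661, 0.0661, 0.0661]  mean=0.7384  Neff=11.8361  idx=[1, 2, 3, 4, 5, 5, 6, 7, 8, 9, 10, 11, 12]
step 3: w=[0.3459, 0.3459, 0.0413, 0.0413, 0.0413, 0.0413, 0.0413, 0.0413, 0.0121, 0.0121, 0.0121, 0.0121, 0.0121]  mean=0.1344  Neff=3.9958  idx=[0, 0, 0, 0, 1, 1, 1, 1, 1, 3, 4, 6, 10]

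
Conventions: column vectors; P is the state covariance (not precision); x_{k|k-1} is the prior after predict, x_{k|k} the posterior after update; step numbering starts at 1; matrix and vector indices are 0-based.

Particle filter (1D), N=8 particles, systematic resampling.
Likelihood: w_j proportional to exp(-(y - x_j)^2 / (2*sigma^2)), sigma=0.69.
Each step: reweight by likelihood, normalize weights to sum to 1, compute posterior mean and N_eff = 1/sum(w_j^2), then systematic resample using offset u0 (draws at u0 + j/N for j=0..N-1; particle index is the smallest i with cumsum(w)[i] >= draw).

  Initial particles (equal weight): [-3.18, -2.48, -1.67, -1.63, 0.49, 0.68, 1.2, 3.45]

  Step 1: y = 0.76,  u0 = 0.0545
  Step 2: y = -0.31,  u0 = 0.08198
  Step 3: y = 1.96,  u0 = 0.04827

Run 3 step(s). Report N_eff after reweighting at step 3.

step 1: w=[0.0000, 0.0000, 0.0007, 0.0009, 0.3380, 0.3624, 0.2977, 0.0002]  mean=0.7673  Neff=2.9918  idx=[4, 4, 4, 5, 5, 5, 6, 6]
step 2: w=[0.1833, 0.1833, 0.1833, 0.1282, 0.1282, 0.1282, 0.0327, 0.0327]  mean=0.6096  Neff=6.5684  idx=[0, 1, 1, 2, 3, 4, 5, 6]
step 3: w=[0.0691, 0.0691, 0.0691, 0.0691, 0.1197, 0.1197, 0.1197, 0.3645]  mean=0.8170  Neff=5.1293  idx=[0, 2, 4, 5, 6, 7, 7, 7]

N_eff = 5.1293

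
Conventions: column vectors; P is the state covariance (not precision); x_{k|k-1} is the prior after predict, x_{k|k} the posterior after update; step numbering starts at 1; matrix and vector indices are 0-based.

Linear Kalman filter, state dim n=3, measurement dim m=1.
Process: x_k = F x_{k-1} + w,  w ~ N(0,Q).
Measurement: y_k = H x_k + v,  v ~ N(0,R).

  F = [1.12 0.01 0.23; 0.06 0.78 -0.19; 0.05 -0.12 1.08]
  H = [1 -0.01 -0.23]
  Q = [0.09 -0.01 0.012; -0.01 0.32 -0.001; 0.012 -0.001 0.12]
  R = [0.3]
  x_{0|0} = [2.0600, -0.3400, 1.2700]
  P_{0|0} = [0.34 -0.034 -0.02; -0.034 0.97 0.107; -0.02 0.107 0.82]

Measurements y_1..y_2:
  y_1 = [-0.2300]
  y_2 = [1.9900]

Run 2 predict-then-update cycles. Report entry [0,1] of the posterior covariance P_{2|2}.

P_post[0,1] = -0.1059

step 1: x^-=[2.5959, -0.3829, 1.5154]  P^-=[0.5494 -0.0222 0.2119; -0.0222 0.9065 -0.1686; 0.2119 -0.1686 1.0618]  S=[0.8079]  K=[0.6200; 0.0093; -0.0379]  nu=[-2.4812]  x^+=[1.0575, -0.4061, 1.6095]  P^+=[0.2388 -0.0269 0.2309; -0.0269 0.9065 -0.1684; 0.2309 -0.1684 1.0606]
step 2: x^-=[1.5505, -0.5591, 1.8398]  P^-=[0.5634 -0.1325 0.5761; -0.1325 0.9528 -0.4365; 0.5761 -0.4365 1.4397]  S=[0.6753]  K=[0.6400; -0.0617; 0.3693]  nu=[0.8570]  x^+=[2.0991, -0.6120, 2.1563]  P^+=[0.2868 -0.1059 0.4165; -0.1059 0.9502 -0.4211; 0.4165 -0.4211 1.3476]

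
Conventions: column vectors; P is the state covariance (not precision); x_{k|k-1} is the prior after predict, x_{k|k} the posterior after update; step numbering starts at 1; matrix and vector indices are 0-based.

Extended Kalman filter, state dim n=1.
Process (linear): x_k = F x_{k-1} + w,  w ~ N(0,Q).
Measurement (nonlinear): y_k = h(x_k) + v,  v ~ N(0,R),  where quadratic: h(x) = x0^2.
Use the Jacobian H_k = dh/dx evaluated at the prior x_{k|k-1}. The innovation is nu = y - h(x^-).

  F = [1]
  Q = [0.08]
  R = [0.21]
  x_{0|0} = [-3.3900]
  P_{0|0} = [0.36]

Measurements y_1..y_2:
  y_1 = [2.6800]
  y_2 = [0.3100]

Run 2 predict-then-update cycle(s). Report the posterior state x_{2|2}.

x_post = [-1.2459]

step 1: x^-=[-3.3900]  P^-=[0.4400]  H_jac=[-6.7800]  S=[20.4361]  K=[-0.1460]  nu=[-8.8121]  x^+=[-2.1036]  P^+=[0.0045]
step 2: x^-=[-2.1036]  P^-=[0.0845]  H_jac=[-4.2073]  S=[1.7061]  K=[-0.2084]  nu=[-4.1153]  x^+=[-1.2459]  P^+=[0.0104]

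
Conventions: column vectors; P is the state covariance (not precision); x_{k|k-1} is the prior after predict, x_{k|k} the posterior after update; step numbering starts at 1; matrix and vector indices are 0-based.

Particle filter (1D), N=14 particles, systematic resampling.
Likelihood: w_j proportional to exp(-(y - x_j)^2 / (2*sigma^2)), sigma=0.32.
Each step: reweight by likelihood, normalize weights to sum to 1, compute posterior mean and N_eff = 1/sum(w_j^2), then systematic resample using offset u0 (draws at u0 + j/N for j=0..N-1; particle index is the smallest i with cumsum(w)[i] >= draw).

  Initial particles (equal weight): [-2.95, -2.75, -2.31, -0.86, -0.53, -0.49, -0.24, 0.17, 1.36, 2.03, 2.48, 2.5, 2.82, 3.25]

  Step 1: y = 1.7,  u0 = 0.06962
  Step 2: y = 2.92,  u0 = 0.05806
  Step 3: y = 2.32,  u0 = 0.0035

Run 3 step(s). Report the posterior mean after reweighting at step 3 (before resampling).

step 1: w=[0.0000, 0.0000, 0.0000, 0.0000, 0.0000, 0.0000, 0.0000, 0.0000, 0.4536, 0.4687, 0.0409, 0.0350, 0.0017, 0.0000]  mean=1.7623  Neff=2.3346  idx=[8, 8, 8, 8, 8, 8, 9, 9, 9, 9, 9, 9, 10, 11]
step 2: w=[0.0000, 0.0000, 0.0000, 0.0000, 0.0000, 0.0000, 0.0223, 0.0223, 0.0223, 0.0223, 0.0223, 0.0223, 0.4148, 0.4512]  mean=2.4287  Neff=2.6409  idx=[8, 11, 12, 12, 12, 12, 12, 13, 13, 13, 13, 13, 13, 13]
step 3: w=[0.0566, 0.0566, 0.0753, 0.0753, 0.0753, 0.0753, 0.0753, 0.0729, 0.0729, 0.0729, 0.0729, 0.0729, 0.0729, 0.0729]  mean=2.4392  Neff=13.8969  idx=[0, 1, 2, 3, 4, 5, 6, 7, 8, 9, 10, 11, 12, 13]

post_mean = 2.4392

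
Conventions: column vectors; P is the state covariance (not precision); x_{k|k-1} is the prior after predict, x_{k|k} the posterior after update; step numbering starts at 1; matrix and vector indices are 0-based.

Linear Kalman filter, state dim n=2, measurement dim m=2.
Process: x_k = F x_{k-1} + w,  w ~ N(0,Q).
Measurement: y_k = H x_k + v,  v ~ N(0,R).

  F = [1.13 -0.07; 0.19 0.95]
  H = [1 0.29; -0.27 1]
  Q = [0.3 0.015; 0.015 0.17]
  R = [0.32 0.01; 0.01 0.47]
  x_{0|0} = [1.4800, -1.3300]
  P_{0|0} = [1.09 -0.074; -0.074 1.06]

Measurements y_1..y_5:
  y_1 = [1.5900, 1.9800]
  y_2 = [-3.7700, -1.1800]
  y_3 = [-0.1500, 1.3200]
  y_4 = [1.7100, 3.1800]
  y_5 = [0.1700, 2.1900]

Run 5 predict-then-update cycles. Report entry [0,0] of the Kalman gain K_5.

K[0,0] = 0.6086

step 1: x^-=[1.7655, -0.9823]  P^-=[1.7087 0.1001; 0.1001 1.1393]  S=[2.1826 -0.0287; -0.0287 1.6798]  K=[0.7935 -0.2015; 0.2060 0.6657]  nu=[0.1094, 3.4390]  x^+=[1.1593, 1.3294]  P^+=[0.2570 -0.0174; -0.0174 0.3102]
step 2: x^-=[1.2170, 1.4832]  P^-=[0.6324 0.0311; 0.0311 0.4530]  S=[1.0085 -0.0007; -0.0007 0.9523]  K=[0.6359 -0.1462; 0.1614 0.4670]  nu=[-5.4171, -2.3346]  x^+=[-1.8864, -0.4814]  P^+=[0.2041 -0.0072; -0.0072 0.2191]
step 3: x^-=[-2.0980, -0.8158]  P^-=[0.5629 0.0366; 0.0366 0.3725]  S=[0.9354 -0.0002; -0.0002 0.8638]  K=[0.6130 -0.1334; 0.1547 0.4199]  nu=[2.1845, 1.5693]  x^+=[-0.9681, 0.1811]  P^+=[0.1959 -0.0037; -0.0037 0.1979]
step 4: x^-=[-1.1067, -0.0119]  P^-=[0.5517 0.0400; 0.0400 0.3543]  S=[0.9247 0.0007; 0.0007 0.8430]  K=[0.6093 -0.1297; 0.1541 0.4074]  nu=[2.8201, 2.8931]  x^+=[0.2362, 1.6013]  P^+=[0.1944 -0.0024; -0.0024 0.1924]
step 5: x^-=[0.1548, 1.5661]  P^-=[0.5495 0.0414; 0.0414 0.3498]  S=[0.9229 0.0012; 0.0012 0.8375]  K=[0.6086 -0.1286; 0.1542 0.4041]  nu=[-0.4390, 0.6656]  x^+=[-0.1980, 1.7674]  P^+=[0.1940 -0.0020; -0.0020 0.1909]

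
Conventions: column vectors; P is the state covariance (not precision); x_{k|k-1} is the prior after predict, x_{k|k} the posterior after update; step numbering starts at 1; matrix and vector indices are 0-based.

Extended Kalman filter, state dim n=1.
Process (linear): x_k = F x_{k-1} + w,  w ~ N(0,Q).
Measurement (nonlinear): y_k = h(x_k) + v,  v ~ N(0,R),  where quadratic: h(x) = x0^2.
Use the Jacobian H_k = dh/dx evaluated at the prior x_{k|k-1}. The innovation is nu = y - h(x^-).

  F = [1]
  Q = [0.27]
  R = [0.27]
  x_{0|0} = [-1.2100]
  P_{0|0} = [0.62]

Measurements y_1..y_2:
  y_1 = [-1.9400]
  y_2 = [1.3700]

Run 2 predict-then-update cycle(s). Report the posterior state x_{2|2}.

x_post = [0.5001]

step 1: x^-=[-1.2100]  P^-=[0.8900]  H_jac=[-2.4200]  S=[5.4822]  K=[-0.3929]  nu=[-3.4041]  x^+=[0.1274]  P^+=[0.0438]
step 2: x^-=[0.1274]  P^-=[0.3138]  H_jac=[0.2547]  S=[0.2904]  K=[0.2753]  nu=[1.3538]  x^+=[0.5001]  P^+=[0.2918]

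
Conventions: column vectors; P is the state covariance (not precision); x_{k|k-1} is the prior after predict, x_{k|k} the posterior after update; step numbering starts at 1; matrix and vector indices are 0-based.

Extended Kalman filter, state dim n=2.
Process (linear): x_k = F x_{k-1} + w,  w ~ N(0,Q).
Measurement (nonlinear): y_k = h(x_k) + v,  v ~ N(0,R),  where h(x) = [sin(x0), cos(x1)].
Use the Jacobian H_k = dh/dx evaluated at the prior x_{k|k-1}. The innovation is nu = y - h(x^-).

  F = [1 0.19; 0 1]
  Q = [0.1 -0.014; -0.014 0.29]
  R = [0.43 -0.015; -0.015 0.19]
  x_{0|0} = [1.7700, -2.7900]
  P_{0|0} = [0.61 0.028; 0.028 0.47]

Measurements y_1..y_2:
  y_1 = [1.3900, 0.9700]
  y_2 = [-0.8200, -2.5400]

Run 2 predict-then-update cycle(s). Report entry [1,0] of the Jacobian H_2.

step 1: x^-=[1.2399, -2.7900]  P^-=[0.7376 0.1033; 0.1033 0.7600]  H_jac=[0.3249 0.0000; 0.0000 0.3444]  S=[0.5079 -0.0034; -0.0034 0.2801]  K=[0.4728 0.1328; 0.0724 0.9352]  nu=[0.4442, 1.9088]  x^+=[1.7034, -0.9727]  P^+=[0.6196 0.0527; 0.0527 0.5128]
step 2: x^-=[1.5186, -0.9727]  P^-=[0.7581 0.1361; 0.1361 0.8028]  H_jac=[0.0522 0.0000; 0.0000 0.8264]  S=[0.4321 -0.0091; -0.0091 0.7383]  K=[0.0948 0.1535; 0.0354 0.8991]  nu=[-1.8186, -3.1031]  x^+=[0.8698, -3.8270]  P^+=[0.7371 0.0336; 0.0336 0.2061]

H_jac[1,0] = 0.0000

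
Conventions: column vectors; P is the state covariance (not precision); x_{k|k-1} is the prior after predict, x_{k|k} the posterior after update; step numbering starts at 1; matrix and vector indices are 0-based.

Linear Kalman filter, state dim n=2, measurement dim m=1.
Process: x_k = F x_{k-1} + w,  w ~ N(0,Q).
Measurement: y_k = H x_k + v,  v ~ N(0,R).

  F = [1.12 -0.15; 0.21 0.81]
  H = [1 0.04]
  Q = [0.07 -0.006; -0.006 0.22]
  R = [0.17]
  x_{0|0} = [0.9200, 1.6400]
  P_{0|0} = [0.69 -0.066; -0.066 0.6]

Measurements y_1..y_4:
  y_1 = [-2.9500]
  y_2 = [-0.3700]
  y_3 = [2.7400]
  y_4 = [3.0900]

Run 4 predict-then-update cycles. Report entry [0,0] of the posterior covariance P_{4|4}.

P_post[0,0] = 0.0995

step 1: x^-=[0.7844, 1.5216]  P^-=[0.9712 0.0256; 0.0256 0.6216]  S=[1.1443]  K=[0.8497; 0.0441]  nu=[-3.7953]  x^+=[-2.4403, 1.3542]  P^+=[0.1451 -0.0173; -0.0173 0.6194]
step 2: x^-=[-2.9363, 0.5845]  P^-=[0.2718 -0.0623; -0.0623 0.6269]  S=[0.4378]  K=[0.6151; -0.0849]  nu=[2.5429]  x^+=[-1.3721, 0.3685]  P^+=[0.1061 -0.0394; -0.0394 0.6238]
step 3: x^-=[-1.5920, 0.0104]  P^-=[0.2304 -0.0913; -0.0913 0.6205]  S=[0.3941]  K=[0.5754; -0.1687]  nu=[4.3316]  x^+=[0.9003, -0.7204]  P^+=[0.0999 -0.0531; -0.0531 0.6093]
step 4: x^-=[1.1164, -0.3945]  P^-=[0.2269 -0.1030; -0.1030 0.6061]  S=[0.3896]  K=[0.5718; -0.2021]  nu=[1.9893]  x^+=[2.2539, -0.7965]  P^+=[0.0995 -0.0580; -0.0580 0.5902]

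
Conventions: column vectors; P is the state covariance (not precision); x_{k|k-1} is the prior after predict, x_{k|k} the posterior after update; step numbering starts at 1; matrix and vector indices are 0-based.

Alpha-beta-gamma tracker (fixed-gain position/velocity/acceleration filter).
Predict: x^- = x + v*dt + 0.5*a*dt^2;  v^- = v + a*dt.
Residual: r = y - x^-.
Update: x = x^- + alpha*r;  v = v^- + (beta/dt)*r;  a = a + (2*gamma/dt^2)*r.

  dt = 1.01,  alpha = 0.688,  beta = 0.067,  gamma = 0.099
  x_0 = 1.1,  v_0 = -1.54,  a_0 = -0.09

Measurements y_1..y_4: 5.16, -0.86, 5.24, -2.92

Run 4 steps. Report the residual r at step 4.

step 1: x_pred=-0.5013  r=5.6613  x^+=3.3937  v^+=-1.2553  a^+=1.0089
step 2: x_pred=2.6403  r=-3.5003  x^+=0.2321  v^+=-0.4686  a^+=0.3294
step 3: x_pred=-0.0732  r=5.3132  x^+=3.5823  v^+=0.2166  a^+=1.3607
step 4: x_pred=4.4951  r=-7.4151  x^+=-0.6065  v^+=1.0990  a^+=-0.0785

resid = -7.4151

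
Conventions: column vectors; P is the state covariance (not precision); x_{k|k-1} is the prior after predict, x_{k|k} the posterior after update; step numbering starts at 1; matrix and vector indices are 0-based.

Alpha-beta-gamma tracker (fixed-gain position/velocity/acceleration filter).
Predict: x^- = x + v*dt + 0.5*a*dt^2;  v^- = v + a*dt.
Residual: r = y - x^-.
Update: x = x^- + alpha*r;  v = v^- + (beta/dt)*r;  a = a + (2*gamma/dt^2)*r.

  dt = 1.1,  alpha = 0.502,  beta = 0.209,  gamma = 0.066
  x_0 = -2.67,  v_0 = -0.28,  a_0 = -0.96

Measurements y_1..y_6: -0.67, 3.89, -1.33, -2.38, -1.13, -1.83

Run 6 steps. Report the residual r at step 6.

resid = 0.5528

step 1: x_pred=-3.5588  r=2.8888  x^+=-2.1086  v^+=-0.7871  a^+=-0.6449
step 2: x_pred=-3.3646  r=7.2546  x^+=0.2772  v^+=-0.1181  a^+=0.1466
step 3: x_pred=0.2360  r=-1.5660  x^+=-0.5501  v^+=-0.2544  a^+=-0.0243
step 4: x_pred=-0.8447  r=-1.5353  x^+=-1.6154  v^+=-0.5728  a^+=-0.1918
step 5: x_pred=-2.3616  r=1.2316  x^+=-1.7433  v^+=-0.5498  a^+=-0.0574
step 6: x_pred=-2.3828  r=0.5528  x^+=-2.1053  v^+=-0.5079  a^+=0.0029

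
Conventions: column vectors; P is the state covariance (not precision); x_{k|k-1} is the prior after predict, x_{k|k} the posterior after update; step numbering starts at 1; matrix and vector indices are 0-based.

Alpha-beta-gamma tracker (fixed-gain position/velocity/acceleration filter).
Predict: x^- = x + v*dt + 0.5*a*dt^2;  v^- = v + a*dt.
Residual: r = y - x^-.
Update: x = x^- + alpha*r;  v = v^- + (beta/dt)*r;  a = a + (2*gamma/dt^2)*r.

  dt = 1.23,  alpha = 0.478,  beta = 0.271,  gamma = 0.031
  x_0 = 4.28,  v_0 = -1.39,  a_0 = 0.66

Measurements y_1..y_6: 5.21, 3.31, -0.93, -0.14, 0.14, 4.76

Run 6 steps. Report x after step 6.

x_post = 2.9093

step 1: x_pred=3.0696  r=2.1404  x^+=4.0927  v^+=-0.1066  a^+=0.7477
step 2: x_pred=4.5272  r=-1.2172  x^+=3.9454  v^+=0.5449  a^+=0.6978
step 3: x_pred=5.1435  r=-6.0735  x^+=2.2404  v^+=0.0651  a^+=0.4489
step 4: x_pred=2.6600  r=-2.8000  x^+=1.3216  v^+=0.0004  a^+=0.3342
step 5: x_pred=1.5749  r=-1.4349  x^+=0.8890  v^+=0.0953  a^+=0.2754
step 6: x_pred=1.2145  r=3.5455  x^+=2.9093  v^+=1.2152  a^+=0.4207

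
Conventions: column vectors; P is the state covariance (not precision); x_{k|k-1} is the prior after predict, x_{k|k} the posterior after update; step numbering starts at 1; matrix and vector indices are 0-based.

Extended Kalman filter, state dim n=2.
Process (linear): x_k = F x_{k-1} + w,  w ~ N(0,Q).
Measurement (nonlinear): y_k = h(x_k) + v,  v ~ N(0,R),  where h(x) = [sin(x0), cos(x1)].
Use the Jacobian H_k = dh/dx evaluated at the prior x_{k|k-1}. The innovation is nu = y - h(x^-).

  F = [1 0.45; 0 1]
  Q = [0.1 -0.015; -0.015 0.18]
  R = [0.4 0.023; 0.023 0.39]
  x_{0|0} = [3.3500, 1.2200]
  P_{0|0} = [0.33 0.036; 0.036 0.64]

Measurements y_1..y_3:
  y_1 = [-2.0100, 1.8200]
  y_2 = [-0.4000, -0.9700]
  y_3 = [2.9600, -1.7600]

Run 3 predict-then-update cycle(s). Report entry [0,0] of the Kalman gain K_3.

step 1: x^-=[3.8990, 1.2200]  P^-=[0.5920 0.3090; 0.3090 0.8200]  H_jac=[-0.7266 0.0000; 0.0000 -0.9391]  S=[0.7126 0.2339; 0.2339 1.1132]  K=[-0.5565 -0.1438; -0.0946 -0.6719]  nu=[-1.3230, 1.4764]  x^+=[4.4230, 0.3532]  P^+=[0.3109 0.0733; 0.0733 0.2814]
step 2: x^-=[4.5819, 0.3532]  P^-=[0.5339 0.1849; 0.1849 0.4614]  H_jac=[-0.1301 0.0000; 0.0000 -0.3459]  S=[0.4090 0.0313; 0.0313 0.4452]  K=[-0.1597 -0.1324; -0.0316 -0.3562]  nu=[0.5915, -1.9083]  x^+=[4.7402, 1.0142]  P^+=[0.5143 0.1600; 0.1600 0.4038]
step 3: x^-=[5.1966, 1.0142]  P^-=[0.8400 0.3267; 0.3267 0.5838]  H_jac=[0.4655 0.0000; 0.0000 -0.8491]  S=[0.5820 -0.1061; -0.1061 0.8108]  K=[0.6244 -0.2604; 0.1535 -0.5912]  nu=[3.8451, -2.2883]  x^+=[8.1931, 2.9572]  P^+=[0.5237 0.1027; 0.1027 0.2674]

K[0,0] = 0.6244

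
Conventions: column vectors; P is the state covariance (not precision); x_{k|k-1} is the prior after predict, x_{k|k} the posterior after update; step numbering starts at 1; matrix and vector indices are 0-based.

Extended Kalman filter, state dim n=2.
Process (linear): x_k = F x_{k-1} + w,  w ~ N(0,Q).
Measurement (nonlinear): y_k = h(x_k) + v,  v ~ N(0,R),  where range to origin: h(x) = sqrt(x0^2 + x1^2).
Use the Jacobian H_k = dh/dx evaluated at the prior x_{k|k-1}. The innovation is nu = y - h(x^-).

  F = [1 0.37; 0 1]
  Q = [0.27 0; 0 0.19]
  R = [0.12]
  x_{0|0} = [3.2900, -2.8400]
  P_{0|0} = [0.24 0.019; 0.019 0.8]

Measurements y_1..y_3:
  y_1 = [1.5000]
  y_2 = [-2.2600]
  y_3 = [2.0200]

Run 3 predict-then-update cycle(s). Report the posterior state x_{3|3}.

step 1: x^-=[2.2392, -2.8400]  P^-=[0.6336 0.3150; 0.3150 0.9900]  H_jac=[0.6191 -0.7853]  S=[0.6671]  K=[0.2173; -0.8731]  nu=[-2.1166]  x^+=[1.7794, -0.9921]  P^+=[0.6021 0.4415; 0.4415 0.4815]
step 2: x^-=[1.4123, -0.9921]  P^-=[1.2647 0.6197; 0.6197 0.6715]  H_jac=[0.8183 -0.5748]  S=[0.6058]  K=[1.1204; 0.1999]  nu=[-3.9859]  x^+=[-3.0535, -1.7887]  P^+=[0.5043 0.4840; 0.4840 0.6473]
step 3: x^-=[-3.7153, -1.7887]  P^-=[1.2211 0.7236; 0.7236 0.8373]  H_jac=[-0.9010 -0.4338]  S=[1.8345]  K=[-0.7708; -0.5534]  nu=[-2.1035]  x^+=[-2.0939, -0.6247]  P^+=[0.1311 -0.0590; -0.0590 0.2756]

x_post = [-2.0939, -0.6247]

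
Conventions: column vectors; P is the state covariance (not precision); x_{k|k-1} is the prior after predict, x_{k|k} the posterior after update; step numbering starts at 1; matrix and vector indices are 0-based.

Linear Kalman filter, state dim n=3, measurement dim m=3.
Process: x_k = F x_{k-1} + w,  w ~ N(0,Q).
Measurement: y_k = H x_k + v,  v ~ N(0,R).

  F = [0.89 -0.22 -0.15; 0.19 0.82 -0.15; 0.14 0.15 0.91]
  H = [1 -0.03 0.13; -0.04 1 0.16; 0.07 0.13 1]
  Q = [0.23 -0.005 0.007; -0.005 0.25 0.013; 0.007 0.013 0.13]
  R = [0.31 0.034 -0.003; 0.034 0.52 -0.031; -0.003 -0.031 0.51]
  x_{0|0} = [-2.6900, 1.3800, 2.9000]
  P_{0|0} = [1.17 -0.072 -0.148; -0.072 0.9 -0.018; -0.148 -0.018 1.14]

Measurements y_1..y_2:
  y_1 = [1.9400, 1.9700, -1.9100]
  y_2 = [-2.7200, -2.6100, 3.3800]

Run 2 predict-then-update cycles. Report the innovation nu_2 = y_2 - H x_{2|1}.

step 1: x^-=[-3.1327, 0.1855, 2.4694]  P^-=[1.2925 0.0322 -0.1527; 0.0322 0.9135 -0.0466; -0.1527 -0.0466 1.0716]  S=[1.5802 -0.0200 0.0739; -0.0200 1.4474 0.2145; 0.0739 0.2145 1.5704]  K=[0.8081 -0.0082 -0.0738; 0.0090 0.6310 -0.0392; -0.0393 -0.0101 0.6749]  nu=[4.7572, 1.2641, -4.1842]  x^+=[1.0103, 1.1903, -0.5540]  P^+=[0.2602 0.0461 -0.0640; 0.0461 0.3455 -0.0877; -0.0640 -0.0877 0.3605]
step 2: x^-=[0.7204, 1.2511, -0.1842]  P^-=[0.4542 0.0348 -0.0474; 0.0348 0.5395 -0.0534; -0.0474 -0.0534 0.4031]  S=[0.7574 0.0288 0.0364; 0.0288 1.0512 0.0515; 0.0364 0.0515 0.9045]  K=[0.5920 -0.0059 -0.0358; -0.0034 0.5042 -0.0074; -0.0119 -0.0086 0.4353]  nu=[-3.3789, -3.8028, 3.3511]  x^+=[-1.3774, -0.6792, 1.3474]  P^+=[0.1892 0.0317 -0.0372; 0.0317 0.2727 -0.0570; -0.0372 -0.0570 0.2323]

innov = [-3.3789, -3.8028, 3.3511]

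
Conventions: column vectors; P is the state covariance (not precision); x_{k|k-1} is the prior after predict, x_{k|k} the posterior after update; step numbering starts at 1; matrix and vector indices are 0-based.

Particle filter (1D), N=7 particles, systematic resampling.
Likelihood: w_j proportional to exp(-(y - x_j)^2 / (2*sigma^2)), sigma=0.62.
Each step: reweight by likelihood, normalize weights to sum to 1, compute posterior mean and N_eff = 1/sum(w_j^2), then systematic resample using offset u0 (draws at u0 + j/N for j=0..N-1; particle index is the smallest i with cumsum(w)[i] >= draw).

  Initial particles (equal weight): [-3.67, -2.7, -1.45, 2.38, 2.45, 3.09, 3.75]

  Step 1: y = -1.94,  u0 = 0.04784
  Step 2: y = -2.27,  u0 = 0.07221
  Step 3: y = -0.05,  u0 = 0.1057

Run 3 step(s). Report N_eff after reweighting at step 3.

step 1: w=[0.0167, 0.3855, 0.5979, 0.0000, 0.0000, 0.0000, 0.0000]  mean=-1.9688  Neff=1.9750  idx=[1, 1, 1, 2, 2, 2, 2]
step 2: w=[0.1952, 0.1952, 0.1952, 0.1036, 0.1036, 0.1036, 0.1036]  mean=-2.1822  Neff=6.3586  idx=[0, 1, 1, 2, 3, 4, 6]
step 3: w=[0.0005, 0.0005, 0.0005, 0.0005, 0.3327, 0.3327, 0.3327]  mean=-1.4523  Neff=3.0111  idx=[4, 4, 5, 5, 6, 6, 6]

N_eff = 3.0111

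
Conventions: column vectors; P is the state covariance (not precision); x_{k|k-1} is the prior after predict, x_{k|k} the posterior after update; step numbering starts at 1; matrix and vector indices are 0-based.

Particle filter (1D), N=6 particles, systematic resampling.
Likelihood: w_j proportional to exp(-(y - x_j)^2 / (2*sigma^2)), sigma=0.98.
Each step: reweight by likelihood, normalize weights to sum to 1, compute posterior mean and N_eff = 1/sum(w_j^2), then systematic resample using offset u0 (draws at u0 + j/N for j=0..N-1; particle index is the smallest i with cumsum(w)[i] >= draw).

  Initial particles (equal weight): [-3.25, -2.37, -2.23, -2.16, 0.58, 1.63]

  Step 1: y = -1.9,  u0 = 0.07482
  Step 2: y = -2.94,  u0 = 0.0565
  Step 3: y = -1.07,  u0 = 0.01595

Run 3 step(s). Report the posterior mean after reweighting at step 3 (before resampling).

step 1: w=[0.1198, 0.2759, 0.2924, 0.2988, 0.0126, 0.0005]  mean=-2.3327  Neff=3.7676  idx=[0, 1, 2, 2, 3, 3]
step 2: w=[0.1985, 0.1762, 0.1605, 0.1605, 0.1521, 0.1521]  mean=-2.4359  Neff=5.9426  idx=[0, 1, 2, 3, 4, 5]
step 3: w=[0.0328, 0.1615, 0.1932, 0.1932, 0.2097, 0.2097]  mean=-2.2567  Neff=5.2708  idx=[0, 1, 2, 3, 4, 5]

post_mean = -2.2567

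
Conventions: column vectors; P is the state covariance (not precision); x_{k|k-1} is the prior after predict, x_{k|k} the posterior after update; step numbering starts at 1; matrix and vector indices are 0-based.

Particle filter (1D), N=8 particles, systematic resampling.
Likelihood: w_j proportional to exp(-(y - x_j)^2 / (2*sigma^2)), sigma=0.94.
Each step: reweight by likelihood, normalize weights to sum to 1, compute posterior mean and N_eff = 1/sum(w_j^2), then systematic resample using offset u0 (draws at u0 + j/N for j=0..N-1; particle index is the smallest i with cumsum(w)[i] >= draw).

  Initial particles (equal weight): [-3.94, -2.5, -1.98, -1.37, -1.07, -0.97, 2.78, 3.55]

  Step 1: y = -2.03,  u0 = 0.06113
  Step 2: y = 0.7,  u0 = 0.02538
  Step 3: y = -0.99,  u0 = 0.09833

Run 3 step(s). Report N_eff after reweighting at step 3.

N_eff = 7.8293

step 1: w=[0.0324, 0.2255, 0.2552, 0.1997, 0.1517, 0.1353, 0.0000, 0.0000]  mean=-1.7643  Neff=5.0430  idx=[1, 1, 2, 2, 3, 3, 4, 5]
step 2: w=[0.0051, 0.0051, 0.0289, 0.0289, 0.1491, 0.1491, 0.2861, 0.3476]  mean=-1.1920  Neff=4.0182  idx=[2, 4, 5, 6, 6, 6, 7, 7]
step 3: w=[0.0775, 0.1244, 0.1244, 0.1345, 0.1345, 0.1345, 0.1350, 0.1350]  mean=-1.1882  Neff=7.8293  idx=[1, 2, 3, 4, 5, 5, 6, 7]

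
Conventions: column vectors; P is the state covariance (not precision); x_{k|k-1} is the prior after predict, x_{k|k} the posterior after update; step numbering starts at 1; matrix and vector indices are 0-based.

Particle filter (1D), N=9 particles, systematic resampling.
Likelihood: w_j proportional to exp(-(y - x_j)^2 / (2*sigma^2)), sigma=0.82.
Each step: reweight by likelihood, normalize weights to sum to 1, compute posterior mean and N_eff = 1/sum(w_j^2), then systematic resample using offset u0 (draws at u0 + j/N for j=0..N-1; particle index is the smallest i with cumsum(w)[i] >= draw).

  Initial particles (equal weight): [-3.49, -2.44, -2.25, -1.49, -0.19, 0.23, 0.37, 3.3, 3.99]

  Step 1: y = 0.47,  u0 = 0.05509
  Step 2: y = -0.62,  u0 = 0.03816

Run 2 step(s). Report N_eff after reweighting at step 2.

N_eff = 8.4507

step 1: w=[0.0000, 0.0007, 0.0015, 0.0210, 0.2640, 0.3497, 0.3623, 0.0009, 0.0000]  mean=0.1313  Neff=3.0901  idx=[4, 4, 4, 5, 5, 5, 6, 6, 6]
step 2: w=[0.1499, 0.1499, 0.1499, 0.1005, 0.1005, 0.1005, 0.0830, 0.0830, 0.0830]  mean=0.0760  Neff=8.4507  idx=[0, 0, 1, 2, 3, 4, 5, 6, 8]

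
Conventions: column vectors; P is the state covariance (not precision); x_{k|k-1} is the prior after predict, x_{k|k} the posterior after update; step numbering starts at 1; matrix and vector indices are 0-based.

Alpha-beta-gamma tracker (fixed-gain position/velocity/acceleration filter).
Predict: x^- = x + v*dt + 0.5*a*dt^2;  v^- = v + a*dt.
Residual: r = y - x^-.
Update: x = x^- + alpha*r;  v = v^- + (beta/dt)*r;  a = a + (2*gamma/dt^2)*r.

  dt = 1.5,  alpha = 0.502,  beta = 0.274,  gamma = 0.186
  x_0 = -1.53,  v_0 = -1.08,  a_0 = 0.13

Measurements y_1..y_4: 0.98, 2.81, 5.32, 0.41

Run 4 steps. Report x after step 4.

x_post = 6.2534

step 1: x_pred=-3.0038  r=3.9838  x^+=-1.0039  v^+=-0.1573  a^+=0.7886
step 2: x_pred=-0.3526  r=3.1626  x^+=1.2350  v^+=1.6034  a^+=1.3115
step 3: x_pred=5.1155  r=0.2045  x^+=5.2182  v^+=3.6080  a^+=1.3453
step 4: x_pred=12.1437  r=-11.7337  x^+=6.2534  v^+=3.4827  a^+=-0.5946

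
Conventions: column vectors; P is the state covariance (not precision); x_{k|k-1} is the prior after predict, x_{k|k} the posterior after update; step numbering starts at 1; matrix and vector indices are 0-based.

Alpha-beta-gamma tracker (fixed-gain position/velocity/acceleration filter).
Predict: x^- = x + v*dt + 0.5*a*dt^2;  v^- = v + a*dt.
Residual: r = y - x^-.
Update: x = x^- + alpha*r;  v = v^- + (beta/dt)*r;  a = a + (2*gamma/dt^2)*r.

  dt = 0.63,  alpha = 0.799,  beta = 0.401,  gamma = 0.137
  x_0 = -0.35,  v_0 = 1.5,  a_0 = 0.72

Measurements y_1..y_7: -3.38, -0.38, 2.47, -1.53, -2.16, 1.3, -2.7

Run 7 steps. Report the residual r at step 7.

resid = -3.2574

step 1: x_pred=0.7379  r=-4.1179  x^+=-2.5523  v^+=-0.6675  a^+=-2.1228
step 2: x_pred=-3.3941  r=3.0141  x^+=-0.9858  v^+=-0.0863  a^+=-0.0420
step 3: x_pred=-1.0486  r=3.5186  x^+=1.7628  v^+=2.1268  a^+=2.3870
step 4: x_pred=3.5763  r=-5.1063  x^+=-0.5036  v^+=0.3804  a^+=-1.1381
step 5: x_pred=-0.4899  r=-1.6701  x^+=-1.8243  v^+=-1.3997  a^+=-2.2911
step 6: x_pred=-3.1608  r=4.4608  x^+=0.4034  v^+=-0.0038  a^+=0.7884
step 7: x_pred=0.5574  r=-3.2574  x^+=-2.0453  v^+=-1.5805  a^+=-1.4604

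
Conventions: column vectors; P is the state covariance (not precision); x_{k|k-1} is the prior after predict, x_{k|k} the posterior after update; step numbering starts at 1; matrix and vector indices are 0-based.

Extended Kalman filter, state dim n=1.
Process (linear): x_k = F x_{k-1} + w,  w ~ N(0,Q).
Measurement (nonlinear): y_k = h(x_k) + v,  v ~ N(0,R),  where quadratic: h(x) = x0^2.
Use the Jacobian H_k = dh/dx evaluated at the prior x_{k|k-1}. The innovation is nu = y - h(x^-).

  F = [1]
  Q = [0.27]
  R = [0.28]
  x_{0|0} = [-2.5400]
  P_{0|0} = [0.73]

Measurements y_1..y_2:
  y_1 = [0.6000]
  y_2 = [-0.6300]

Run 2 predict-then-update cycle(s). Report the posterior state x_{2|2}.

step 1: x^-=[-2.5400]  P^-=[1.0000]  H_jac=[-5.0800]  S=[26.0864]  K=[-0.1947]  nu=[-5.8516]  x^+=[-1.4005]  P^+=[0.0107]
step 2: x^-=[-1.4005]  P^-=[0.2807]  H_jac=[-2.8009]  S=[2.4824]  K=[-0.3168]  nu=[-2.5913]  x^+=[-0.5797]  P^+=[0.0317]

x_post = [-0.5797]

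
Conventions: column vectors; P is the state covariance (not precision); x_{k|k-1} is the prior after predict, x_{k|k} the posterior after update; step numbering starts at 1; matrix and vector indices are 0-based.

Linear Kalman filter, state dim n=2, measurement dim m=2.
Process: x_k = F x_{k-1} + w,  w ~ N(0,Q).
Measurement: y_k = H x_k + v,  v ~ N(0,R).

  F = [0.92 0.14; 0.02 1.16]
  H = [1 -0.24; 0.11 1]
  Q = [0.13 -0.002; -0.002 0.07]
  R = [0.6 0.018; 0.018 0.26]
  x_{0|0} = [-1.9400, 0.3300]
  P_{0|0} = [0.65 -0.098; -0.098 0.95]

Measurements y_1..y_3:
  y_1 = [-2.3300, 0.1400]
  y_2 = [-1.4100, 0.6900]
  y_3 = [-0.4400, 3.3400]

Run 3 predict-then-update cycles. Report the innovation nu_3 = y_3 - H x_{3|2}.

innov = [1.0605, 2.7564]

step 1: x^-=[-1.7386, 0.3440]  P^-=[0.6735 0.0594; 0.0594 1.3440]  S=[1.3224 -0.1727; -0.1727 1.6252]  K=[0.5164 0.1370; -0.0918 0.8212]  nu=[-0.5088, -0.0128]  x^+=[-2.0031, 0.3802]  P^+=[0.3148 0.0103; 0.0103 0.2107]
step 2: x^-=[-1.7896, 0.4010]  P^-=[0.4032 0.0490; 0.0490 0.3542]  S=[1.0001 0.0251; 0.0251 0.6298]  K=[0.3881 0.1328; -0.0503 0.5729]  nu=[0.4759, 0.4859]  x^+=[-1.5404, 0.6554]  P^+=[0.2389 0.0152; 0.0152 0.1464]
step 3: x^-=[-1.3254, 0.7294]  P^-=[0.3390 0.0425; 0.0425 0.2678]  S=[0.9340 0.0324; 0.0324 0.5412]  K=[0.3476 0.1266; -0.0409 0.5058]  nu=[1.0605, 2.7564]  x^+=[-0.6079, 2.0803]  P^+=[0.2146 0.0156; 0.0156 0.1291]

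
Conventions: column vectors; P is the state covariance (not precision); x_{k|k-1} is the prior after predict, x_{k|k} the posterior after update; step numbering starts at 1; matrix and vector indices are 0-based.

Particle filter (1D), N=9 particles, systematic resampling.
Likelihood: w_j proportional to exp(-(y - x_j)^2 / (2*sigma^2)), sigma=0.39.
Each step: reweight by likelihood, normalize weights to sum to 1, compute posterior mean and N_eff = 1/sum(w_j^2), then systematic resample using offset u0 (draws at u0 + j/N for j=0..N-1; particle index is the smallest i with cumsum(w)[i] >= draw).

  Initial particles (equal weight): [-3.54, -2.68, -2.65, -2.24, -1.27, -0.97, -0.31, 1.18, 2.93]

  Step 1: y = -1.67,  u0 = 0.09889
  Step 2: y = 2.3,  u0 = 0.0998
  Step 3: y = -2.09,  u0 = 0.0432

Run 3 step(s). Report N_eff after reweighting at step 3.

step 1: w=[0.0000, 0.0288, 0.0350, 0.2830, 0.4867, 0.1645, 0.0019, 0.0000, 0.0000]  mean=-1.5824  Neff=2.8890  idx=[3, 3, 3, 4, 4, 4, 4, 5, 5]
step 2: w=[0.0000, 0.0000, 0.0000, 0.0006, 0.0006, 0.0006, 0.0006, 0.4988, 0.4988]  mean=-0.9707  Neff=2.0094  idx=[7, 7, 7, 7, 8, 8, 8, 8, 8]
step 3: w=[0.1111, 0.1111, 0.1111, 0.1111, 0.1111, 0.1111, 0.1111, 0.1111, 0.1111]  mean=-0.9700  Neff=9.0000  idx=[0, 1, 2, 3, 4, 5, 6, 7, 8]

N_eff = 9.0000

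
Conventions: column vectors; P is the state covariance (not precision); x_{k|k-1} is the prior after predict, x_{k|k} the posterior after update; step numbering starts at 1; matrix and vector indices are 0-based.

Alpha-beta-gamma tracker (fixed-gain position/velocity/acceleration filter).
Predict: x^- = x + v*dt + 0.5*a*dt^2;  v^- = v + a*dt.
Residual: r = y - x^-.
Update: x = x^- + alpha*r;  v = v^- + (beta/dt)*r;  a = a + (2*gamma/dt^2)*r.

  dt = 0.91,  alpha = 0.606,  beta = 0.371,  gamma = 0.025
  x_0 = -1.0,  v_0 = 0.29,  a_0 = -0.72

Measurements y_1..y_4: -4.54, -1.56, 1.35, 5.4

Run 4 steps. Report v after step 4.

v_post = 2.6090

step 1: x_pred=-1.0342  r=-3.5058  x^+=-3.1587  v^+=-1.7945  a^+=-0.9317
step 2: x_pred=-5.1775  r=3.6175  x^+=-2.9853  v^+=-1.1675  a^+=-0.7133
step 3: x_pred=-4.3430  r=5.6930  x^+=-0.8931  v^+=0.5044  a^+=-0.3695
step 4: x_pred=-0.5870  r=5.9870  x^+=3.0411  v^+=2.6090  a^+=-0.0080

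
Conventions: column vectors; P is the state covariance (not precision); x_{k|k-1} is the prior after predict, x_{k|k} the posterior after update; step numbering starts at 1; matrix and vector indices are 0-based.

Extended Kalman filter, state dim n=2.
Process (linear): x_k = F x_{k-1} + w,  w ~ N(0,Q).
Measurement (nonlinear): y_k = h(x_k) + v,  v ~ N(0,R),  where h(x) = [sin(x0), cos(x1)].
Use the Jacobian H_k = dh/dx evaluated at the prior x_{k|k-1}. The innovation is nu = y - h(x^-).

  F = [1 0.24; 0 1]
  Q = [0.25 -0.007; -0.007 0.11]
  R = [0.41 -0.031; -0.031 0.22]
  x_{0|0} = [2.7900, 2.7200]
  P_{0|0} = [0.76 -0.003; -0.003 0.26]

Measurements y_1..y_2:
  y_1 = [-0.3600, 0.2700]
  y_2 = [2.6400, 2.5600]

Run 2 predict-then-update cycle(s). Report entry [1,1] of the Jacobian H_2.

H_jac[1,1] = -0.8703

step 1: x^-=[3.4428, 2.7200]  P^-=[1.0235 0.0524; 0.0524 0.3700]  H_jac=[-0.9550 0.0000; 0.0000 -0.4092]  S=[1.3434 -0.0105; -0.0105 0.2820]  K=[-0.7284 -0.1032; -0.0415 -0.5385]  nu=[-0.0633, 1.1824]  x^+=[3.3669, 2.0858]  P^+=[0.3094 0.0003; 0.0003 0.2864]
step 2: x^-=[3.8675, 2.0858]  P^-=[0.5760 0.0621; 0.0621 0.3964]  H_jac=[-0.7479 0.0000; 0.0000 -0.8703]  S=[0.7322 0.0094; 0.0094 0.5202]  K=[-0.5872 -0.0932; -0.0549 -0.6621]  nu=[3.3038, 3.0526]  x^+=[1.6430, -0.1167]  P^+=[0.3180 0.0026; 0.0026 0.1654]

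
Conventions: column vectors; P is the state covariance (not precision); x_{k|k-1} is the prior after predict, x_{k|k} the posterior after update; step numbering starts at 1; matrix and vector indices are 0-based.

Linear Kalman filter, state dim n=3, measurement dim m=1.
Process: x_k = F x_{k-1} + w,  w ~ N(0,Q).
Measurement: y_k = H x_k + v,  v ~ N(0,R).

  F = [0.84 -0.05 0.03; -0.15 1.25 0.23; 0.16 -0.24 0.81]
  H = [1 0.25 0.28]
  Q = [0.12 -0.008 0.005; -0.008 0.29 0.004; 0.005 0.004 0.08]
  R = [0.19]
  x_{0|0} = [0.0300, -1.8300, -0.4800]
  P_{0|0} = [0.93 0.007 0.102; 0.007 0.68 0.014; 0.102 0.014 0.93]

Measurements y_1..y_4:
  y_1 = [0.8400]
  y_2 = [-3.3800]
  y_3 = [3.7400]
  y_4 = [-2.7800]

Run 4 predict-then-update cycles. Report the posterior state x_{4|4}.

x_post = [-0.3415, -3.5204, 1.1841]

step 1: x^-=[0.1023, -2.4024, 0.0552]  P^-=[0.7833 -0.1342 0.2285; -0.1342 1.4210 -0.0426; 0.2285 -0.0426 0.7736]  S=[1.1776]  K=[0.6910; 0.1775; 0.3689]  nu=[1.3228]  x^+=[1.0163, -2.1675, 0.5432]  P^+=[0.2210 -0.2787 -0.0717; -0.2787 1.3839 -0.1198; -0.0717 -0.1198 0.6133]
step 2: x^-=[0.9784, -2.7369, 1.1229]  P^-=[0.3001 -0.4295 0.0812; -0.4295 2.5303 -0.4766; 0.0812 -0.4766 0.6172]  S=[0.4607]  K=[0.4678; 0.1512; 0.2928]  nu=[-3.9886]  x^+=[-0.8874, -3.3401, -0.0450]  P^+=[0.1993 -0.4621 0.0181; -0.4621 2.5198 -0.4970; 0.0181 -0.4970 0.5777]
step 3: x^-=[-0.5798, -4.0523, 0.6232]  P^-=[0.3087 -0.6848 0.2090; -0.6848 4.1485 -1.2354; 0.2090 -1.2354 0.8427]  S=[0.4257]  K=[0.4604; 0.0151; 0.3197]  nu=[5.1583]  x^+=[1.7952, -3.9742, 2.2725]  P^+=[0.2184 -0.6877 0.1464; -0.6877 4.1484 -1.2375; 0.1464 -1.2375 0.7991]
step 4: x^-=[1.7749, -4.7144, 3.0817]  P^-=[0.3541 -1.0211 0.4070; -1.0211 6.3553 -2.4562; 0.4070 -2.4562 1.4208]  S=[0.4262]  K=[0.4992; -0.2816; 0.4476]  nu=[-4.2392]  x^+=[-0.3415, -3.5204, 1.1841]  P^+=[0.2479 -0.9612 0.3118; -0.9612 6.3215 -2.4025; 0.3118 -2.4025 1.3354]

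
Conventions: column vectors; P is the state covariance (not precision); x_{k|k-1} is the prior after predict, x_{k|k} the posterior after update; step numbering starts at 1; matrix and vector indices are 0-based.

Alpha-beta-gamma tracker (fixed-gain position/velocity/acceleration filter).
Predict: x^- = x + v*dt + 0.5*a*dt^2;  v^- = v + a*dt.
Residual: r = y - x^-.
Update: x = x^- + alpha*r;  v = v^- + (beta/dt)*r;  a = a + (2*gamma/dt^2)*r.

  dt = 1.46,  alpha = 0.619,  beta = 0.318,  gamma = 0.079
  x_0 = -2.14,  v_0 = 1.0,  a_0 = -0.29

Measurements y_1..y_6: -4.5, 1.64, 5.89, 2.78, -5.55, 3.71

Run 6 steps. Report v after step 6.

step 1: x_pred=-0.9891  r=-3.5109  x^+=-3.1623  v^+=-0.1881  a^+=-0.5502
step 2: x_pred=-4.0234  r=5.6634  x^+=-0.5178  v^+=0.2421  a^+=-0.1305
step 3: x_pred=-0.3034  r=6.1934  x^+=3.5303  v^+=1.4006  a^+=0.3286
step 4: x_pred=5.9254  r=-3.1454  x^+=3.9784  v^+=1.1953  a^+=0.0955
step 5: x_pred=5.8253  r=-11.3753  x^+=-1.2160  v^+=-1.1430  a^+=-0.7477
step 6: x_pred=-3.6817  r=7.3917  x^+=0.8938  v^+=-0.6246  a^+=-0.1998

v_post = -0.6246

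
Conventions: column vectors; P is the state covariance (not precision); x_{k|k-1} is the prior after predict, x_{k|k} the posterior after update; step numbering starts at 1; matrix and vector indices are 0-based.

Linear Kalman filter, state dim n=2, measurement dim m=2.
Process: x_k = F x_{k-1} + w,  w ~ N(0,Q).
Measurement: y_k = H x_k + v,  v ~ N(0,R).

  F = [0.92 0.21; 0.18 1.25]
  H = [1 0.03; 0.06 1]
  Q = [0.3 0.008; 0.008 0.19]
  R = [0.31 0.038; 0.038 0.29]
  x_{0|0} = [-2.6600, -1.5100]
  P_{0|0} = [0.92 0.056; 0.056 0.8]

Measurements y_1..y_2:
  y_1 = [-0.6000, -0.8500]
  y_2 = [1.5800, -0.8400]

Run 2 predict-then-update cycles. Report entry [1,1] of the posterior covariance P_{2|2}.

step 1: x^-=[-2.7643, -2.3663]  P^-=[1.1356 0.4369; 0.4369 1.4950]  S=[1.4732 0.5886; 0.5886 1.8415]  K=[0.7683 0.0286; -0.0035 0.8272]  nu=[2.2353, 1.6822]  x^+=[-0.9987, -0.9827]  P^+=[0.2386 0.0232; 0.0232 0.2384]
step 2: x^-=[-1.1252, -1.4082]  P^-=[0.5214 0.1376; 0.1376 0.5806]  S=[0.8402 0.2246; 0.2246 0.8890]  K=[0.6163 0.0343; 0.0080 0.6604]  nu=[2.7474, 0.6357]  x^+=[0.5899, -0.9663]  P^+=[0.1917 0.0219; 0.0219 0.1905]

P_post[1,1] = 0.1905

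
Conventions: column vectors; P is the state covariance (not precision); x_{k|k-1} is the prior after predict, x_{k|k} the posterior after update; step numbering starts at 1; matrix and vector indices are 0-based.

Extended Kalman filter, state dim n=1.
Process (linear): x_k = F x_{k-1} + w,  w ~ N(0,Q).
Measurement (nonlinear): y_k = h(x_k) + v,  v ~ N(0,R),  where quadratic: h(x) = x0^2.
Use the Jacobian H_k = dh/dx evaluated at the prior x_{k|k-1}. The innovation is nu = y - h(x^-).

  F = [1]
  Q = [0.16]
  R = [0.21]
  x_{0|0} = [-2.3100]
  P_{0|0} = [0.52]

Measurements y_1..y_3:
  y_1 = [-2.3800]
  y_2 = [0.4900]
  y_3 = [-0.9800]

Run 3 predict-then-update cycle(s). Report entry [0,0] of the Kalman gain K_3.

K[0,0] = -0.4909

step 1: x^-=[-2.3100]  P^-=[0.6800]  H_jac=[-4.6200]  S=[14.7242]  K=[-0.2134]  nu=[-7.7161]  x^+=[-0.6637]  P^+=[0.0097]
step 2: x^-=[-0.6637]  P^-=[0.1697]  H_jac=[-1.3273]  S=[0.5090]  K=[-0.4425]  nu=[0.0495]  x^+=[-0.6856]  P^+=[0.0700]
step 3: x^-=[-0.6856]  P^-=[0.2300]  H_jac=[-1.3712]  S=[0.6425]  K=[-0.4909]  nu=[-1.4500]  x^+=[0.0262]  P^+=[0.0752]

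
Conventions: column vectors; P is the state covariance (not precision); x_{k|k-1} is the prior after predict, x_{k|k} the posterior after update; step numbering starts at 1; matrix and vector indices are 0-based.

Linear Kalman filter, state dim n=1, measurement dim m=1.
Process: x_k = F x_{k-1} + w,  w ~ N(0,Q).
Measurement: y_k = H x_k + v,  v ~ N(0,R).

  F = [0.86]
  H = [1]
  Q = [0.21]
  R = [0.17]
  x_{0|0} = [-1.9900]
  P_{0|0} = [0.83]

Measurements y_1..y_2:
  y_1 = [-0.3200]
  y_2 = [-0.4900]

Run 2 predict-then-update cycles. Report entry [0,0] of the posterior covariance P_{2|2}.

P_post[0,0] = 0.1103

step 1: x^-=[-1.7114]  P^-=[0.8239]  S=[0.9939]  K=[0.8290]  nu=[1.3914]  x^+=[-0.5580]  P^+=[0.1409]
step 2: x^-=[-0.4799]  P^-=[0.3142]  S=[0.4842]  K=[0.6489]  nu=[-0.0101]  x^+=[-0.4864]  P^+=[0.1103]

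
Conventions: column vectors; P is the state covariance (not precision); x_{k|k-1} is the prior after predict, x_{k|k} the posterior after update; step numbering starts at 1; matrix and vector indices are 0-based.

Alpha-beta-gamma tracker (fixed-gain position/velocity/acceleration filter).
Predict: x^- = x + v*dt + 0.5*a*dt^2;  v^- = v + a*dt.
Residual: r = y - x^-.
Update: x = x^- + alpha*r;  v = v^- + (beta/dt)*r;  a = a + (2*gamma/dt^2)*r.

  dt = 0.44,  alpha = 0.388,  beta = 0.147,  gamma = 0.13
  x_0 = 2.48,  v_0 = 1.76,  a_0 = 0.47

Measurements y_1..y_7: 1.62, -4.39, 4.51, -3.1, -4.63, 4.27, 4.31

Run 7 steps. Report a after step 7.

a_post = 27.8827

step 1: x_pred=3.2999  r=-1.6799  x^+=2.6481  v^+=1.4056  a^+=-1.7861
step 2: x_pred=3.0937  r=-7.4837  x^+=0.1900  v^+=-1.8805  a^+=-11.8364
step 3: x_pred=-1.7832  r=6.2932  x^+=0.6586  v^+=-4.9860  a^+=-3.3848
step 4: x_pred=-1.8629  r=-1.2371  x^+=-2.3429  v^+=-6.8887  a^+=-5.0461
step 5: x_pred=-5.8624  r=1.2324  x^+=-5.3842  v^+=-8.6972  a^+=-3.3911
step 6: x_pred=-9.5393  r=13.8093  x^+=-4.1813  v^+=-5.5757  a^+=15.1544
step 7: x_pred=-5.1676  r=9.4776  x^+=-1.4903  v^+=4.2586  a^+=27.8827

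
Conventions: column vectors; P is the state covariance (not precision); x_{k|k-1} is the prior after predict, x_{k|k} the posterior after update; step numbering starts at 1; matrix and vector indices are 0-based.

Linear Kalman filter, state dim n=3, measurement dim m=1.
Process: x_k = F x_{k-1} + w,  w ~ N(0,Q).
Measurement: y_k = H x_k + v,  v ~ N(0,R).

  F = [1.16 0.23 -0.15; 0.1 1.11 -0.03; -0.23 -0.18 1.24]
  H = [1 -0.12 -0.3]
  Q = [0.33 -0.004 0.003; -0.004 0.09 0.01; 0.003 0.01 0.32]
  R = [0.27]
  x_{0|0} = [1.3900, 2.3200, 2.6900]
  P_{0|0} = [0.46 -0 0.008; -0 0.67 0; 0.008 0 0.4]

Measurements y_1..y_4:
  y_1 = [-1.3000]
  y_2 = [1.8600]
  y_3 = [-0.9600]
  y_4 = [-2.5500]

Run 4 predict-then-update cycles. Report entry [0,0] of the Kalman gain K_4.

K[0,0] = 0.6266

step 1: x^-=[1.7425, 2.6335, 2.5983]  P^-=[0.9906 0.2218 -0.2101; 0.2218 0.9204 -0.1483; -0.2101 -0.1483 0.9765]  S=[1.4239]  K=[0.7213; 0.1094; -0.3408]  nu=[-1.9470]  x^+=[0.3382, 2.4204, 3.2618]  P^+=[0.2498 0.1094 0.1399; 0.1094 0.9034 -0.0952; 0.1399 -0.0952 0.8112]
step 2: x^-=[0.4597, 2.6226, 3.5312]  P^-=[0.7485 0.4122 -0.1042; 0.4122 1.2360 -0.3495; -0.1042 -0.3495 1.5815]  S=[1.1170]  K=[0.6538; 0.3301; -0.4805]  nu=[2.7744]  x^+=[2.2735, 3.5383, 2.1982]  P^+=[0.2711 0.1711 0.2467; 0.1711 1.1143 -0.1724; 0.2467 -0.1724 1.3236]
step 3: x^-=[3.1213, 4.0890, 1.5660]  P^-=[0.8008 0.5598 -0.0969; 0.5598 1.5149 -0.5208; -0.0969 -0.5208 2.3560]  S=[1.1910]  K=[0.6404; 0.4486; -0.6224]  nu=[-3.1209]  x^+=[1.1227, 2.6891, 3.5083]  P^+=[0.3124 0.2177 0.3778; 0.2177 1.2753 -0.1883; 0.3778 -0.1883 1.8947]
step 4: x^-=[1.3946, 2.9919, 3.6080]  P^-=[0.8581 0.6654 -0.0449; 0.6654 1.7247 -0.5927; -0.0449 -0.5927 3.1777]  S=[1.2634]  K=[0.6266; 0.5036; -0.7338]  nu=[-2.5031]  x^+=[-0.1739, 1.7313, 5.4447]  P^+=[0.3620 0.2667 0.5360; 0.2667 1.4042 -0.1258; 0.5360 -0.1258 2.4975]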